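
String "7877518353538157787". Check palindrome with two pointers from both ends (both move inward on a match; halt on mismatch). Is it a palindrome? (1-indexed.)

palindrome

l=1 r=19: '7'=='7', l++,r--
l=2 r=18: '8'=='8', l++,r--
l=3 r=17: '7'=='7', l++,r--
l=4 r=16: '7'=='7', l++,r--
l=5 r=15: '5'=='5', l++,r--
l=6 r=14: '1'=='1', l++,r--
l=7 r=13: '8'=='8', l++,r--
l=8 r=12: '3'=='3', l++,r--
l=9 r=11: '5'=='5', l++,r--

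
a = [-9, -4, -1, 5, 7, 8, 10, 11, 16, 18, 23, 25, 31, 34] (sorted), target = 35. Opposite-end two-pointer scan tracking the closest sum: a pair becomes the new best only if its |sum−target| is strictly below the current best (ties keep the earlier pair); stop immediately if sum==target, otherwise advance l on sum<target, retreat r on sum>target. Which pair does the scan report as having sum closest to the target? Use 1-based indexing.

l=1 r=14: -9+34=25 d=10 *, l++
l=2 r=14: -4+34=30 d=5 *, l++
l=3 r=14: -1+34=33 d=2 *, l++
l=4 r=14: 5+34=39 d=4, r--
l=4 r=13: 5+31=36 d=1 *, r--
l=4 r=12: 5+25=30 d=5, l++
l=5 r=12: 7+25=32 d=3, l++
l=6 r=12: 8+25=33 d=2, l++
l=7 r=12: 10+25=35 d=0 *, stop

pair (10, 25) with sum 35 (|Δ|=0)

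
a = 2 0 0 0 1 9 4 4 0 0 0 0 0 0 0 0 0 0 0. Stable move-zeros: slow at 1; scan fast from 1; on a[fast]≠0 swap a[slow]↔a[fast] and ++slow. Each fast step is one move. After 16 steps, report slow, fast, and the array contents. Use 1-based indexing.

slow=1 fast=1: a[fast]=2≠0 swap→a[1]=2, slow++,fast++
slow=2 fast=2: a[fast]=0, fast++
slow=2 fast=3: a[fast]=0, fast++
slow=2 fast=4: a[fast]=0, fast++
slow=2 fast=5: a[fast]=1≠0 swap→a[2]=1, slow++,fast++
slow=3 fast=6: a[fast]=9≠0 swap→a[3]=9, slow++,fast++
slow=4 fast=7: a[fast]=4≠0 swap→a[4]=4, slow++,fast++
slow=5 fast=8: a[fast]=4≠0 swap→a[5]=4, slow++,fast++
slow=6 fast=9: a[fast]=0, fast++
slow=6 fast=10: a[fast]=0, fast++
slow=6 fast=11: a[fast]=0, fast++
slow=6 fast=12: a[fast]=0, fast++
slow=6 fast=13: a[fast]=0, fast++
slow=6 fast=14: a[fast]=0, fast++
slow=6 fast=15: a[fast]=0, fast++
slow=6 fast=16: a[fast]=0, fast++

slow=6, fast=17, a=[2, 1, 9, 4, 4, 0, 0, 0, 0, 0, 0, 0, 0, 0, 0, 0, 0, 0, 0]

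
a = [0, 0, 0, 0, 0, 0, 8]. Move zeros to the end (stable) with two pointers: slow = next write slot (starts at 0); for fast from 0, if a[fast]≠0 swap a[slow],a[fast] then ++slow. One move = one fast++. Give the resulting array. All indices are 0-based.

[8, 0, 0, 0, 0, 0, 0]

(s=0,f=0) a[fast]=0 → fast++
(s=0,f=1) a[fast]=0 → fast++
(s=0,f=2) a[fast]=0 → fast++
(s=0,f=3) a[fast]=0 → fast++
(s=0,f=4) a[fast]=0 → fast++
(s=0,f=5) a[fast]=0 → fast++
(s=0,f=6) a[fast]=8≠0 swap→a[0]=8 → slow++,fast++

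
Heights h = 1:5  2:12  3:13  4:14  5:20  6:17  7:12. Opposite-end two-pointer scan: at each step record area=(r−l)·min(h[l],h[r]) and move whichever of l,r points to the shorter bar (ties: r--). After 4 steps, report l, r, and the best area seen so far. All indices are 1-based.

l=1 r=7: min(5,12)*6=30 best=30 *, l++
l=2 r=7: min(12,12)*5=60 best=60 *, r--
l=2 r=6: min(12,17)*4=48 best=60, l++
l=3 r=6: min(13,17)*3=39 best=60, l++

l=4, r=6, best area=60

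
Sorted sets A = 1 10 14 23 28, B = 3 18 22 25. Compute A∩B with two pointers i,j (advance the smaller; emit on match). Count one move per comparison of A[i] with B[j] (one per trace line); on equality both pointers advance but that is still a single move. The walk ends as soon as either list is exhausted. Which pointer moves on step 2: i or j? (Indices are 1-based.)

j

i=1 j=1: 1<3, i++
i=2 j=1: 10>3, j++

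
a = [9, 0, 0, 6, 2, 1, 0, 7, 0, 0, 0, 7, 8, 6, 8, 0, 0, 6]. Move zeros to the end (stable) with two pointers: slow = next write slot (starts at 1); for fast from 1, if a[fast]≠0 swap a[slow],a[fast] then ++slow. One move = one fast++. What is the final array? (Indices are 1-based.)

[9, 6, 2, 1, 7, 7, 8, 6, 8, 6, 0, 0, 0, 0, 0, 0, 0, 0]

(s=1,f=1) a[fast]=9≠0 swap→a[1]=9 → slow++,fast++
(s=2,f=2) a[fast]=0 → fast++
(s=2,f=3) a[fast]=0 → fast++
(s=2,f=4) a[fast]=6≠0 swap→a[2]=6 → slow++,fast++
(s=3,f=5) a[fast]=2≠0 swap→a[3]=2 → slow++,fast++
(s=4,f=6) a[fast]=1≠0 swap→a[4]=1 → slow++,fast++
(s=5,f=7) a[fast]=0 → fast++
(s=5,f=8) a[fast]=7≠0 swap→a[5]=7 → slow++,fast++
(s=6,f=9) a[fast]=0 → fast++
(s=6,f=10) a[fast]=0 → fast++
(s=6,f=11) a[fast]=0 → fast++
(s=6,f=12) a[fast]=7≠0 swap→a[6]=7 → slow++,fast++
(s=7,f=13) a[fast]=8≠0 swap→a[7]=8 → slow++,fast++
(s=8,f=14) a[fast]=6≠0 swap→a[8]=6 → slow++,fast++
(s=9,f=15) a[fast]=8≠0 swap→a[9]=8 → slow++,fast++
(s=10,f=16) a[fast]=0 → fast++
(s=10,f=17) a[fast]=0 → fast++
(s=10,f=18) a[fast]=6≠0 swap→a[10]=6 → slow++,fast++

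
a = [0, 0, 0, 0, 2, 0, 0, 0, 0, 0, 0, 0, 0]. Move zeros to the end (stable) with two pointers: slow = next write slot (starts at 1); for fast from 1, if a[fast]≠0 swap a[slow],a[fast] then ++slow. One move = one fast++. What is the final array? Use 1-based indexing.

[2, 0, 0, 0, 0, 0, 0, 0, 0, 0, 0, 0, 0]

slow=1 fast=1: a[fast]=0, fast++
slow=1 fast=2: a[fast]=0, fast++
slow=1 fast=3: a[fast]=0, fast++
slow=1 fast=4: a[fast]=0, fast++
slow=1 fast=5: a[fast]=2≠0 swap→a[1]=2, slow++,fast++
slow=2 fast=6: a[fast]=0, fast++
slow=2 fast=7: a[fast]=0, fast++
slow=2 fast=8: a[fast]=0, fast++
slow=2 fast=9: a[fast]=0, fast++
slow=2 fast=10: a[fast]=0, fast++
slow=2 fast=11: a[fast]=0, fast++
slow=2 fast=12: a[fast]=0, fast++
slow=2 fast=13: a[fast]=0, fast++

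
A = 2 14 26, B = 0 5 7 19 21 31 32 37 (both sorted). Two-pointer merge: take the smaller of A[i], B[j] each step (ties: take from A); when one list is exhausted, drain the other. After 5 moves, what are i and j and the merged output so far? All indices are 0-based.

i=0 j=0: A[i]=2>B[j]=0 take 0, j++
i=0 j=1: A[i]=2<=B[j]=5 take 2, i++
i=1 j=1: A[i]=14>B[j]=5 take 5, j++
i=1 j=2: A[i]=14>B[j]=7 take 7, j++
i=1 j=3: A[i]=14<=B[j]=19 take 14, i++

i=2, j=3, merged so far=[0, 2, 5, 7, 14]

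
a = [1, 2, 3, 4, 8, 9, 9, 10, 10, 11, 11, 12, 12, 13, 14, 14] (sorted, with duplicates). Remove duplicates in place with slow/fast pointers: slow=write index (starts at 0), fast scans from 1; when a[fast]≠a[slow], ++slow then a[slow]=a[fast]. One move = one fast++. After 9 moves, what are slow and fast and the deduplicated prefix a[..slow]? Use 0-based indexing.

slow=7, fast=10, prefix=[1, 2, 3, 4, 8, 9, 10, 11]

slow=0 fast=1: a[fast]=2≠a[slow]=1 write a[1]=2, slow++,fast++
slow=1 fast=2: a[fast]=3≠a[slow]=2 write a[2]=3, slow++,fast++
slow=2 fast=3: a[fast]=4≠a[slow]=3 write a[3]=4, slow++,fast++
slow=3 fast=4: a[fast]=8≠a[slow]=4 write a[4]=8, slow++,fast++
slow=4 fast=5: a[fast]=9≠a[slow]=8 write a[5]=9, slow++,fast++
slow=5 fast=6: a[fast]=9=a[slow] dup, fast++
slow=5 fast=7: a[fast]=10≠a[slow]=9 write a[6]=10, slow++,fast++
slow=6 fast=8: a[fast]=10=a[slow] dup, fast++
slow=6 fast=9: a[fast]=11≠a[slow]=10 write a[7]=11, slow++,fast++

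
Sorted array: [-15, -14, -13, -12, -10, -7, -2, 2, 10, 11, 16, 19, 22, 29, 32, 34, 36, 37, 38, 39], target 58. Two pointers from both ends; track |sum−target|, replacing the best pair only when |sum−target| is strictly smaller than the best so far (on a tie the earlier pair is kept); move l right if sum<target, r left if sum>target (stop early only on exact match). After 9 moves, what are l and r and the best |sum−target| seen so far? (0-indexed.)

l=9, r=19, best |Δ|=9

l=0 r=19: -15+39=24 d=34 *, l++
l=1 r=19: -14+39=25 d=33 *, l++
l=2 r=19: -13+39=26 d=32 *, l++
l=3 r=19: -12+39=27 d=31 *, l++
l=4 r=19: -10+39=29 d=29 *, l++
l=5 r=19: -7+39=32 d=26 *, l++
l=6 r=19: -2+39=37 d=21 *, l++
l=7 r=19: 2+39=41 d=17 *, l++
l=8 r=19: 10+39=49 d=9 *, l++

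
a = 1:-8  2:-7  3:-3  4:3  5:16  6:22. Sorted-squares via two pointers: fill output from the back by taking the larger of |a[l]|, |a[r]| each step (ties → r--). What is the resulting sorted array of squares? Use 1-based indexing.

l=1 r=6: |-8|<=|22| out[6]=484, r--
l=1 r=5: |-8|<=|16| out[5]=256, r--
l=1 r=4: |-8|>|3| out[4]=64, l++
l=2 r=4: |-7|>|3| out[3]=49, l++
l=3 r=4: |-3|<=|3| out[2]=9, r--
l=3 r=3: |-3|<=|-3| out[1]=9, r--

[9, 9, 49, 64, 256, 484]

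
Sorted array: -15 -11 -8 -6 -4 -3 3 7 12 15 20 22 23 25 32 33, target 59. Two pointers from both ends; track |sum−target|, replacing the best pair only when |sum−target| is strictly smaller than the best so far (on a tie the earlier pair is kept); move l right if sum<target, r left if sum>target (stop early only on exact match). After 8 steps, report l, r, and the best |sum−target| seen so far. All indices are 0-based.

l=8, r=15, best |Δ|=19

l=0 r=15: -15+33=18 d=41 *, l++
l=1 r=15: -11+33=22 d=37 *, l++
l=2 r=15: -8+33=25 d=34 *, l++
l=3 r=15: -6+33=27 d=32 *, l++
l=4 r=15: -4+33=29 d=30 *, l++
l=5 r=15: -3+33=30 d=29 *, l++
l=6 r=15: 3+33=36 d=23 *, l++
l=7 r=15: 7+33=40 d=19 *, l++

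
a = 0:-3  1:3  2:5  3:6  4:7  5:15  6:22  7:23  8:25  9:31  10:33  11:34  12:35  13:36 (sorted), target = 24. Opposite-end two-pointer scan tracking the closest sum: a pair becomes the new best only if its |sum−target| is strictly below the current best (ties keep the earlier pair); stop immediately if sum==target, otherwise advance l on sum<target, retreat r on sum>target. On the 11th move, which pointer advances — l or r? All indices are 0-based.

l

[0,13] -3+36=33 d=9 * → r--
[0,12] -3+35=32 d=8 * → r--
[0,11] -3+34=31 d=7 * → r--
[0,10] -3+33=30 d=6 * → r--
[0,9] -3+31=28 d=4 * → r--
[0,8] -3+25=22 d=2 * → l++
[1,8] 3+25=28 d=4 → r--
[1,7] 3+23=26 d=2 → r--
[1,6] 3+22=25 d=1 * → r--
[1,5] 3+15=18 d=6 → l++
[2,5] 5+15=20 d=4 → l++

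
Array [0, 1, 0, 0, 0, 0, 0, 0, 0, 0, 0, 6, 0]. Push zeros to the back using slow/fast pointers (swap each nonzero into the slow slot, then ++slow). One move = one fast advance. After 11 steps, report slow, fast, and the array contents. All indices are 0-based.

slow=0 fast=0: a[fast]=0, fast++
slow=0 fast=1: a[fast]=1≠0 swap→a[0]=1, slow++,fast++
slow=1 fast=2: a[fast]=0, fast++
slow=1 fast=3: a[fast]=0, fast++
slow=1 fast=4: a[fast]=0, fast++
slow=1 fast=5: a[fast]=0, fast++
slow=1 fast=6: a[fast]=0, fast++
slow=1 fast=7: a[fast]=0, fast++
slow=1 fast=8: a[fast]=0, fast++
slow=1 fast=9: a[fast]=0, fast++
slow=1 fast=10: a[fast]=0, fast++

slow=1, fast=11, a=[1, 0, 0, 0, 0, 0, 0, 0, 0, 0, 0, 6, 0]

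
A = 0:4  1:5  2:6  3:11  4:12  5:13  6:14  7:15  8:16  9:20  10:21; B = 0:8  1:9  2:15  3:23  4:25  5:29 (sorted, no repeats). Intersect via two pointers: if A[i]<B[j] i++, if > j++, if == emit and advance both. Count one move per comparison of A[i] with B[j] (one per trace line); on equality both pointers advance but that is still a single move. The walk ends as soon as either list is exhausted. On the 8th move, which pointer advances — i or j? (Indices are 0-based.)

[i=0,j=0] 4<8 → i++
[i=1,j=0] 5<8 → i++
[i=2,j=0] 6<8 → i++
[i=3,j=0] 11>8 → j++
[i=3,j=1] 11>9 → j++
[i=3,j=2] 11<15 → i++
[i=4,j=2] 12<15 → i++
[i=5,j=2] 13<15 → i++

i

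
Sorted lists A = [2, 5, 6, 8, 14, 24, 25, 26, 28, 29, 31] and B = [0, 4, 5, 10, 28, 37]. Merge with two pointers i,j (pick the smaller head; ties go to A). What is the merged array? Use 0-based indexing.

[0, 2, 4, 5, 5, 6, 8, 10, 14, 24, 25, 26, 28, 28, 29, 31, 37]

i=0 j=0: A[i]=2>B[j]=0 take 0, j++
i=0 j=1: A[i]=2<=B[j]=4 take 2, i++
i=1 j=1: A[i]=5>B[j]=4 take 4, j++
i=1 j=2: A[i]=5<=B[j]=5 take 5, i++
i=2 j=2: A[i]=6>B[j]=5 take 5, j++
i=2 j=3: A[i]=6<=B[j]=10 take 6, i++
i=3 j=3: A[i]=8<=B[j]=10 take 8, i++
i=4 j=3: A[i]=14>B[j]=10 take 10, j++
i=4 j=4: A[i]=14<=B[j]=28 take 14, i++
i=5 j=4: A[i]=24<=B[j]=28 take 24, i++
i=6 j=4: A[i]=25<=B[j]=28 take 25, i++
i=7 j=4: A[i]=26<=B[j]=28 take 26, i++
i=8 j=4: A[i]=28<=B[j]=28 take 28, i++
i=9 j=4: A[i]=29>B[j]=28 take 28, j++
i=9 j=5: A[i]=29<=B[j]=37 take 29, i++
i=10 j=5: A[i]=31<=B[j]=37 take 31, i++
i=11 j=5: A done, take B[j]=37, j++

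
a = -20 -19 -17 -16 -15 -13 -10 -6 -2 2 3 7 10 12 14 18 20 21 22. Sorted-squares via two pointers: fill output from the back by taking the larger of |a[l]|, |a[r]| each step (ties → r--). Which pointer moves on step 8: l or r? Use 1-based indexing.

l=1 r=19: |-20|<=|22| out[19]=484, r--
l=1 r=18: |-20|<=|21| out[18]=441, r--
l=1 r=17: |-20|<=|20| out[17]=400, r--
l=1 r=16: |-20|>|18| out[16]=400, l++
l=2 r=16: |-19|>|18| out[15]=361, l++
l=3 r=16: |-17|<=|18| out[14]=324, r--
l=3 r=15: |-17|>|14| out[13]=289, l++
l=4 r=15: |-16|>|14| out[12]=256, l++

l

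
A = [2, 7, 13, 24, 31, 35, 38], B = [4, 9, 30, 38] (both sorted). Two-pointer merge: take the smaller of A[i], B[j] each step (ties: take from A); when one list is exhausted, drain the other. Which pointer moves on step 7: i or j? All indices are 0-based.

[i=0,j=0] A[i]=2<=B[j]=4 take 2 → i++
[i=1,j=0] A[i]=7>B[j]=4 take 4 → j++
[i=1,j=1] A[i]=7<=B[j]=9 take 7 → i++
[i=2,j=1] A[i]=13>B[j]=9 take 9 → j++
[i=2,j=2] A[i]=13<=B[j]=30 take 13 → i++
[i=3,j=2] A[i]=24<=B[j]=30 take 24 → i++
[i=4,j=2] A[i]=31>B[j]=30 take 30 → j++

j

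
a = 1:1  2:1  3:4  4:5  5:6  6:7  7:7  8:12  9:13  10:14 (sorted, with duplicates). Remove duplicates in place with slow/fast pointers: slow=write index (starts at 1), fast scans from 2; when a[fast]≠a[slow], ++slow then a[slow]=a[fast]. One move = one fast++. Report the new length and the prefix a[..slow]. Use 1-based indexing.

length 8; prefix = [1, 4, 5, 6, 7, 12, 13, 14]

slow=1 fast=2: a[fast]=1=a[slow] dup, fast++
slow=1 fast=3: a[fast]=4≠a[slow]=1 write a[2]=4, slow++,fast++
slow=2 fast=4: a[fast]=5≠a[slow]=4 write a[3]=5, slow++,fast++
slow=3 fast=5: a[fast]=6≠a[slow]=5 write a[4]=6, slow++,fast++
slow=4 fast=6: a[fast]=7≠a[slow]=6 write a[5]=7, slow++,fast++
slow=5 fast=7: a[fast]=7=a[slow] dup, fast++
slow=5 fast=8: a[fast]=12≠a[slow]=7 write a[6]=12, slow++,fast++
slow=6 fast=9: a[fast]=13≠a[slow]=12 write a[7]=13, slow++,fast++
slow=7 fast=10: a[fast]=14≠a[slow]=13 write a[8]=14, slow++,fast++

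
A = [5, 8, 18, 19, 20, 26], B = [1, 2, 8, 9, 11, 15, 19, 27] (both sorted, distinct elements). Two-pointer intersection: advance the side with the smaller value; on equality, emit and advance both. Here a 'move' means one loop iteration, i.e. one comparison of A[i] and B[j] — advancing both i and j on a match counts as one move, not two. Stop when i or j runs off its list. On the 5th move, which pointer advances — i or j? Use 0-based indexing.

j

[i=0,j=0] 5>1 → j++
[i=0,j=1] 5>2 → j++
[i=0,j=2] 5<8 → i++
[i=1,j=2] 8==8 emit → i++,j++
[i=2,j=3] 18>9 → j++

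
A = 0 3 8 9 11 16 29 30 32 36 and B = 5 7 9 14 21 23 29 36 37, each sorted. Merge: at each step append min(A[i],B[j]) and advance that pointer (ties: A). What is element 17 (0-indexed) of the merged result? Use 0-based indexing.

i=0 j=0: A[i]=0<=B[j]=5 take 0, i++
i=1 j=0: A[i]=3<=B[j]=5 take 3, i++
i=2 j=0: A[i]=8>B[j]=5 take 5, j++
i=2 j=1: A[i]=8>B[j]=7 take 7, j++
i=2 j=2: A[i]=8<=B[j]=9 take 8, i++
i=3 j=2: A[i]=9<=B[j]=9 take 9, i++
i=4 j=2: A[i]=11>B[j]=9 take 9, j++
i=4 j=3: A[i]=11<=B[j]=14 take 11, i++
i=5 j=3: A[i]=16>B[j]=14 take 14, j++
i=5 j=4: A[i]=16<=B[j]=21 take 16, i++
i=6 j=4: A[i]=29>B[j]=21 take 21, j++
i=6 j=5: A[i]=29>B[j]=23 take 23, j++
i=6 j=6: A[i]=29<=B[j]=29 take 29, i++
i=7 j=6: A[i]=30>B[j]=29 take 29, j++
i=7 j=7: A[i]=30<=B[j]=36 take 30, i++
i=8 j=7: A[i]=32<=B[j]=36 take 32, i++
i=9 j=7: A[i]=36<=B[j]=36 take 36, i++
i=10 j=7: A done, take B[j]=36, j++
i=10 j=8: A done, take B[j]=37, j++

merged[17] = 36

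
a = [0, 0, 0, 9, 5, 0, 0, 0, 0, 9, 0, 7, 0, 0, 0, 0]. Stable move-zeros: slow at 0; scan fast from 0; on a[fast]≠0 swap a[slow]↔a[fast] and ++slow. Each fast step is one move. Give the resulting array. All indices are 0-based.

[9, 5, 9, 7, 0, 0, 0, 0, 0, 0, 0, 0, 0, 0, 0, 0]

slow=0 fast=0: a[fast]=0, fast++
slow=0 fast=1: a[fast]=0, fast++
slow=0 fast=2: a[fast]=0, fast++
slow=0 fast=3: a[fast]=9≠0 swap→a[0]=9, slow++,fast++
slow=1 fast=4: a[fast]=5≠0 swap→a[1]=5, slow++,fast++
slow=2 fast=5: a[fast]=0, fast++
slow=2 fast=6: a[fast]=0, fast++
slow=2 fast=7: a[fast]=0, fast++
slow=2 fast=8: a[fast]=0, fast++
slow=2 fast=9: a[fast]=9≠0 swap→a[2]=9, slow++,fast++
slow=3 fast=10: a[fast]=0, fast++
slow=3 fast=11: a[fast]=7≠0 swap→a[3]=7, slow++,fast++
slow=4 fast=12: a[fast]=0, fast++
slow=4 fast=13: a[fast]=0, fast++
slow=4 fast=14: a[fast]=0, fast++
slow=4 fast=15: a[fast]=0, fast++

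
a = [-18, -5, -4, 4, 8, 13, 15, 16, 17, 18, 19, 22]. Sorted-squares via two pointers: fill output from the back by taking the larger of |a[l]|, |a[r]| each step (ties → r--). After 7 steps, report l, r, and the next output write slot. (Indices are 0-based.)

l=0 r=11: |-18|<=|22| out[11]=484, r--
l=0 r=10: |-18|<=|19| out[10]=361, r--
l=0 r=9: |-18|<=|18| out[9]=324, r--
l=0 r=8: |-18|>|17| out[8]=324, l++
l=1 r=8: |-5|<=|17| out[7]=289, r--
l=1 r=7: |-5|<=|16| out[6]=256, r--
l=1 r=6: |-5|<=|15| out[5]=225, r--

l=1, r=5, next write slot=4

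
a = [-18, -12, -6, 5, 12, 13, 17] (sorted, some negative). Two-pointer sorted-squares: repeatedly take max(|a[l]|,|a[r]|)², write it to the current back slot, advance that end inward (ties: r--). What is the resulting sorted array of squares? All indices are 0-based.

l=0 r=6: |-18|>|17| out[6]=324, l++
l=1 r=6: |-12|<=|17| out[5]=289, r--
l=1 r=5: |-12|<=|13| out[4]=169, r--
l=1 r=4: |-12|<=|12| out[3]=144, r--
l=1 r=3: |-12|>|5| out[2]=144, l++
l=2 r=3: |-6|>|5| out[1]=36, l++
l=3 r=3: |5|<=|5| out[0]=25, r--

[25, 36, 144, 144, 169, 289, 324]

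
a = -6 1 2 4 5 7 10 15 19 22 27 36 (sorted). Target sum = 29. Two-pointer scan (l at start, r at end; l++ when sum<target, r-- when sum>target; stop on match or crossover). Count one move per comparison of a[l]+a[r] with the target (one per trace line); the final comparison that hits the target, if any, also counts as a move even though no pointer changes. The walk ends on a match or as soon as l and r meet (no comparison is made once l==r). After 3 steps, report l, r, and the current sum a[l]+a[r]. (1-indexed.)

[1,12] -6+36=30 >29 → r--
[1,11] -6+27=21 <29 → l++
[2,11] 1+27=28 <29 → l++

l=3, r=11, sum=29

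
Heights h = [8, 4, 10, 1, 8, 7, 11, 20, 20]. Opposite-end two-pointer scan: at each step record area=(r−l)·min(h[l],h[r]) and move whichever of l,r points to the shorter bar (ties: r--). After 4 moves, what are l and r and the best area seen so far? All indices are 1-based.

l=1 r=9: min(8,20)*8=64 best=64 *, l++
l=2 r=9: min(4,20)*7=28 best=64, l++
l=3 r=9: min(10,20)*6=60 best=64, l++
l=4 r=9: min(1,20)*5=5 best=64, l++

l=5, r=9, best area=64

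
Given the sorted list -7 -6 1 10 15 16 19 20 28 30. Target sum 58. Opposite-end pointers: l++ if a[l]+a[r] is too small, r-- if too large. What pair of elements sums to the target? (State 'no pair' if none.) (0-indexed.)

(28, 30)

l=0 r=9: -7+30=23 <58, l++
l=1 r=9: -6+30=24 <58, l++
l=2 r=9: 1+30=31 <58, l++
l=3 r=9: 10+30=40 <58, l++
l=4 r=9: 15+30=45 <58, l++
l=5 r=9: 16+30=46 <58, l++
l=6 r=9: 19+30=49 <58, l++
l=7 r=9: 20+30=50 <58, l++
l=8 r=9: 28+30=58, found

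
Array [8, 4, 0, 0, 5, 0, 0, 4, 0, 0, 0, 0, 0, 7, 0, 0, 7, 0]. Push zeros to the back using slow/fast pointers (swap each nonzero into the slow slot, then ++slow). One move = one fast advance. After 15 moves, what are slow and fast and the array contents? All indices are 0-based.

slow=0 fast=0: a[fast]=8≠0 swap→a[0]=8, slow++,fast++
slow=1 fast=1: a[fast]=4≠0 swap→a[1]=4, slow++,fast++
slow=2 fast=2: a[fast]=0, fast++
slow=2 fast=3: a[fast]=0, fast++
slow=2 fast=4: a[fast]=5≠0 swap→a[2]=5, slow++,fast++
slow=3 fast=5: a[fast]=0, fast++
slow=3 fast=6: a[fast]=0, fast++
slow=3 fast=7: a[fast]=4≠0 swap→a[3]=4, slow++,fast++
slow=4 fast=8: a[fast]=0, fast++
slow=4 fast=9: a[fast]=0, fast++
slow=4 fast=10: a[fast]=0, fast++
slow=4 fast=11: a[fast]=0, fast++
slow=4 fast=12: a[fast]=0, fast++
slow=4 fast=13: a[fast]=7≠0 swap→a[4]=7, slow++,fast++
slow=5 fast=14: a[fast]=0, fast++

slow=5, fast=15, a=[8, 4, 5, 4, 7, 0, 0, 0, 0, 0, 0, 0, 0, 0, 0, 0, 7, 0]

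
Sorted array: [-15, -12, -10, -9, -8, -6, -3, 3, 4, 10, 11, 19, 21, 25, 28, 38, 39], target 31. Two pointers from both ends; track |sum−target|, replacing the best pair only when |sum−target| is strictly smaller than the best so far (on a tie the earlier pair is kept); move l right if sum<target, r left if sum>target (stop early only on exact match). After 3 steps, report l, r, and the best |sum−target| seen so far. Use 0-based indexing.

l=0 r=16: -15+39=24 d=7 *, l++
l=1 r=16: -12+39=27 d=4 *, l++
l=2 r=16: -10+39=29 d=2 *, l++

l=3, r=16, best |Δ|=2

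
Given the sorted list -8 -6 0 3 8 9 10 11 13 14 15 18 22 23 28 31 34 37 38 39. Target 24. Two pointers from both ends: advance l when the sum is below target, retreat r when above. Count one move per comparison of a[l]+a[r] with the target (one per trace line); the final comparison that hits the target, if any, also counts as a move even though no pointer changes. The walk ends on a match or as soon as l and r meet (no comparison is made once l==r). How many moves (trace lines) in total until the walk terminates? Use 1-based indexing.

l=1 r=20: -8+39=31 >24, r--
l=1 r=19: -8+38=30 >24, r--
l=1 r=18: -8+37=29 >24, r--
l=1 r=17: -8+34=26 >24, r--
l=1 r=16: -8+31=23 <24, l++
l=2 r=16: -6+31=25 >24, r--
l=2 r=15: -6+28=22 <24, l++
l=3 r=15: 0+28=28 >24, r--
l=3 r=14: 0+23=23 <24, l++
l=4 r=14: 3+23=26 >24, r--
l=4 r=13: 3+22=25 >24, r--
l=4 r=12: 3+18=21 <24, l++
l=5 r=12: 8+18=26 >24, r--
l=5 r=11: 8+15=23 <24, l++
l=6 r=11: 9+15=24, found

15 moves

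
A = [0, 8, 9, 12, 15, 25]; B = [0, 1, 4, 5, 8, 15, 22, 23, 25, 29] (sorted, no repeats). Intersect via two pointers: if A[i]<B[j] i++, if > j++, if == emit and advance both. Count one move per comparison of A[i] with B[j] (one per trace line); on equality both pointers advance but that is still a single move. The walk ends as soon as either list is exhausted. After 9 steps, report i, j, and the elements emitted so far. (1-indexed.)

i=6, j=8, emitted=[0, 8, 15]

i=1 j=1: 0==0 emit, i++,j++
i=2 j=2: 8>1, j++
i=2 j=3: 8>4, j++
i=2 j=4: 8>5, j++
i=2 j=5: 8==8 emit, i++,j++
i=3 j=6: 9<15, i++
i=4 j=6: 12<15, i++
i=5 j=6: 15==15 emit, i++,j++
i=6 j=7: 25>22, j++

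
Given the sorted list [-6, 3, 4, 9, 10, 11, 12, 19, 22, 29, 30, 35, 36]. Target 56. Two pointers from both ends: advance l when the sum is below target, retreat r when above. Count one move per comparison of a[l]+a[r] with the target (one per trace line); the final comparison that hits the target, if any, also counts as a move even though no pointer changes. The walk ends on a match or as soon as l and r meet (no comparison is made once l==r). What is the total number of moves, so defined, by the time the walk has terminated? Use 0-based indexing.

12 moves

l=0 r=12: -6+36=30 <56, l++
l=1 r=12: 3+36=39 <56, l++
l=2 r=12: 4+36=40 <56, l++
l=3 r=12: 9+36=45 <56, l++
l=4 r=12: 10+36=46 <56, l++
l=5 r=12: 11+36=47 <56, l++
l=6 r=12: 12+36=48 <56, l++
l=7 r=12: 19+36=55 <56, l++
l=8 r=12: 22+36=58 >56, r--
l=8 r=11: 22+35=57 >56, r--
l=8 r=10: 22+30=52 <56, l++
l=9 r=10: 29+30=59 >56, r--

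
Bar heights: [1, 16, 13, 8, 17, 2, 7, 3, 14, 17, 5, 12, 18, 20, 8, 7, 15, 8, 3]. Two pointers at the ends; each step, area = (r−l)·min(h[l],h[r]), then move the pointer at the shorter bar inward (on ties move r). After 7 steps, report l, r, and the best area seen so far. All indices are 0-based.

[0,18] min(1,3)*18=18 best=18 * → l++
[1,18] min(16,3)*17=51 best=51 * → r--
[1,17] min(16,8)*16=128 best=128 * → r--
[1,16] min(16,15)*15=225 best=225 * → r--
[1,15] min(16,7)*14=98 best=225 → r--
[1,14] min(16,8)*13=104 best=225 → r--
[1,13] min(16,20)*12=192 best=225 → l++

l=2, r=13, best area=225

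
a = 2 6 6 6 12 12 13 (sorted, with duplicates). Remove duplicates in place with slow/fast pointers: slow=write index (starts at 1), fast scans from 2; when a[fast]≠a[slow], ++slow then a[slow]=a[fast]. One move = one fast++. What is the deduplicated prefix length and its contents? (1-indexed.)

length 4; prefix = [2, 6, 12, 13]

slow=1 fast=2: a[fast]=6≠a[slow]=2 write a[2]=6, slow++,fast++
slow=2 fast=3: a[fast]=6=a[slow] dup, fast++
slow=2 fast=4: a[fast]=6=a[slow] dup, fast++
slow=2 fast=5: a[fast]=12≠a[slow]=6 write a[3]=12, slow++,fast++
slow=3 fast=6: a[fast]=12=a[slow] dup, fast++
slow=3 fast=7: a[fast]=13≠a[slow]=12 write a[4]=13, slow++,fast++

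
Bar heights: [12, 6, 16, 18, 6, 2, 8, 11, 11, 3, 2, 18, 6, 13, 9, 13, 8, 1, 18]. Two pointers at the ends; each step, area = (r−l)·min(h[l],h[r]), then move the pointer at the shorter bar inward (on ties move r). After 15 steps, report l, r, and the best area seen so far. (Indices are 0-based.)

[0,18] min(12,18)*18=216 best=216 * → l++
[1,18] min(6,18)*17=102 best=216 → l++
[2,18] min(16,18)*16=256 best=256 * → l++
[3,18] min(18,18)*15=270 best=270 * → r--
[3,17] min(18,1)*14=14 best=270 → r--
[3,16] min(18,8)*13=104 best=270 → r--
[3,15] min(18,13)*12=156 best=270 → r--
[3,14] min(18,9)*11=99 best=270 → r--
[3,13] min(18,13)*10=130 best=270 → r--
[3,12] min(18,6)*9=54 best=270 → r--
[3,11] min(18,18)*8=144 best=270 → r--
[3,10] min(18,2)*7=14 best=270 → r--
[3,9] min(18,3)*6=18 best=270 → r--
[3,8] min(18,11)*5=55 best=270 → r--
[3,7] min(18,11)*4=44 best=270 → r--

l=3, r=6, best area=270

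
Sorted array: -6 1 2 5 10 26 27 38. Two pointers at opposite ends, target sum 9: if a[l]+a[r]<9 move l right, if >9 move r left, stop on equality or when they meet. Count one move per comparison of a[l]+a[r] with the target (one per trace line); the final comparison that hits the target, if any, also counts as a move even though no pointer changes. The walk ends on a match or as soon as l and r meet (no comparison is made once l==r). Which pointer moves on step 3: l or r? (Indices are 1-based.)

r

l=1 r=8: -6+38=32 >9, r--
l=1 r=7: -6+27=21 >9, r--
l=1 r=6: -6+26=20 >9, r--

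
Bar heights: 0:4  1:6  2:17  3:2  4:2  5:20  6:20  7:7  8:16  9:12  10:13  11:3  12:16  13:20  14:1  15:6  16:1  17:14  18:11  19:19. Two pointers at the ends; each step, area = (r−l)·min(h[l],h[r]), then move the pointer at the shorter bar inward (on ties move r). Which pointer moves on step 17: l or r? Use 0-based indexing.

[0,19] min(4,19)*19=76 best=76 * → l++
[1,19] min(6,19)*18=108 best=108 * → l++
[2,19] min(17,19)*17=289 best=289 * → l++
[3,19] min(2,19)*16=32 best=289 → l++
[4,19] min(2,19)*15=30 best=289 → l++
[5,19] min(20,19)*14=266 best=289 → r--
[5,18] min(20,11)*13=143 best=289 → r--
[5,17] min(20,14)*12=168 best=289 → r--
[5,16] min(20,1)*11=11 best=289 → r--
[5,15] min(20,6)*10=60 best=289 → r--
[5,14] min(20,1)*9=9 best=289 → r--
[5,13] min(20,20)*8=160 best=289 → r--
[5,12] min(20,16)*7=112 best=289 → r--
[5,11] min(20,3)*6=18 best=289 → r--
[5,10] min(20,13)*5=65 best=289 → r--
[5,9] min(20,12)*4=48 best=289 → r--
[5,8] min(20,16)*3=48 best=289 → r--

r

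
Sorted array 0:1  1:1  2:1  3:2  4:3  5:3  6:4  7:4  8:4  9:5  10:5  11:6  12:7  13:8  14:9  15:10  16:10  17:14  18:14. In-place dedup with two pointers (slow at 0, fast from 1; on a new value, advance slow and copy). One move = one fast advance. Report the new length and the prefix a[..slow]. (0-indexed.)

length 11; prefix = [1, 2, 3, 4, 5, 6, 7, 8, 9, 10, 14]

(s=0,f=1) a[fast]=1=a[slow] dup → fast++
(s=0,f=2) a[fast]=1=a[slow] dup → fast++
(s=0,f=3) a[fast]=2≠a[slow]=1 write a[1]=2 → slow++,fast++
(s=1,f=4) a[fast]=3≠a[slow]=2 write a[2]=3 → slow++,fast++
(s=2,f=5) a[fast]=3=a[slow] dup → fast++
(s=2,f=6) a[fast]=4≠a[slow]=3 write a[3]=4 → slow++,fast++
(s=3,f=7) a[fast]=4=a[slow] dup → fast++
(s=3,f=8) a[fast]=4=a[slow] dup → fast++
(s=3,f=9) a[fast]=5≠a[slow]=4 write a[4]=5 → slow++,fast++
(s=4,f=10) a[fast]=5=a[slow] dup → fast++
(s=4,f=11) a[fast]=6≠a[slow]=5 write a[5]=6 → slow++,fast++
(s=5,f=12) a[fast]=7≠a[slow]=6 write a[6]=7 → slow++,fast++
(s=6,f=13) a[fast]=8≠a[slow]=7 write a[7]=8 → slow++,fast++
(s=7,f=14) a[fast]=9≠a[slow]=8 write a[8]=9 → slow++,fast++
(s=8,f=15) a[fast]=10≠a[slow]=9 write a[9]=10 → slow++,fast++
(s=9,f=16) a[fast]=10=a[slow] dup → fast++
(s=9,f=17) a[fast]=14≠a[slow]=10 write a[10]=14 → slow++,fast++
(s=10,f=18) a[fast]=14=a[slow] dup → fast++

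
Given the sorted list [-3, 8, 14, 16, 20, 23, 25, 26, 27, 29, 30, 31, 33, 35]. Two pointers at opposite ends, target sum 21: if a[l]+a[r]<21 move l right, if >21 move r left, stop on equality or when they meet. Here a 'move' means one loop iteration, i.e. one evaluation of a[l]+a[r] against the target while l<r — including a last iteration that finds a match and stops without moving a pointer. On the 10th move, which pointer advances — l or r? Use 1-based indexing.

r

l=1 r=14: -3+35=32 >21, r--
l=1 r=13: -3+33=30 >21, r--
l=1 r=12: -3+31=28 >21, r--
l=1 r=11: -3+30=27 >21, r--
l=1 r=10: -3+29=26 >21, r--
l=1 r=9: -3+27=24 >21, r--
l=1 r=8: -3+26=23 >21, r--
l=1 r=7: -3+25=22 >21, r--
l=1 r=6: -3+23=20 <21, l++
l=2 r=6: 8+23=31 >21, r--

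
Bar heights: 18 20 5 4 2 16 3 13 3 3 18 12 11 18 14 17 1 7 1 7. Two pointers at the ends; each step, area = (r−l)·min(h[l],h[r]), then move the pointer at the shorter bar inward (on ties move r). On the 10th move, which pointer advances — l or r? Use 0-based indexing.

l=0 r=19: min(18,7)*19=133 best=133 *, r--
l=0 r=18: min(18,1)*18=18 best=133, r--
l=0 r=17: min(18,7)*17=119 best=133, r--
l=0 r=16: min(18,1)*16=16 best=133, r--
l=0 r=15: min(18,17)*15=255 best=255 *, r--
l=0 r=14: min(18,14)*14=196 best=255, r--
l=0 r=13: min(18,18)*13=234 best=255, r--
l=0 r=12: min(18,11)*12=132 best=255, r--
l=0 r=11: min(18,12)*11=132 best=255, r--
l=0 r=10: min(18,18)*10=180 best=255, r--

r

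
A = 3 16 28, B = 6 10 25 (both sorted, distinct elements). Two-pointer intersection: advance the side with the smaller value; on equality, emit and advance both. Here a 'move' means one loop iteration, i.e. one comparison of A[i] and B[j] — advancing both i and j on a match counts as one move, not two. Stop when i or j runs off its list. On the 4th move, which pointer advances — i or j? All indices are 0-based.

i

[i=0,j=0] 3<6 → i++
[i=1,j=0] 16>6 → j++
[i=1,j=1] 16>10 → j++
[i=1,j=2] 16<25 → i++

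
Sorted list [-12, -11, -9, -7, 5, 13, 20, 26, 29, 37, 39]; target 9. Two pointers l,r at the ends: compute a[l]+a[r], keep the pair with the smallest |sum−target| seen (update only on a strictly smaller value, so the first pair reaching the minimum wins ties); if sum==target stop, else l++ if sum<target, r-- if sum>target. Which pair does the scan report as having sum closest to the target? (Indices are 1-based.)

pair (-11, 20) with sum 9 (|Δ|=0)

l=1 r=11: -12+39=27 d=18 *, r--
l=1 r=10: -12+37=25 d=16 *, r--
l=1 r=9: -12+29=17 d=8 *, r--
l=1 r=8: -12+26=14 d=5 *, r--
l=1 r=7: -12+20=8 d=1 *, l++
l=2 r=7: -11+20=9 d=0 *, stop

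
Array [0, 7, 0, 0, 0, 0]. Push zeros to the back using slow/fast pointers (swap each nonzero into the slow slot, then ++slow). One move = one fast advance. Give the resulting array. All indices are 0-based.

slow=0 fast=0: a[fast]=0, fast++
slow=0 fast=1: a[fast]=7≠0 swap→a[0]=7, slow++,fast++
slow=1 fast=2: a[fast]=0, fast++
slow=1 fast=3: a[fast]=0, fast++
slow=1 fast=4: a[fast]=0, fast++
slow=1 fast=5: a[fast]=0, fast++

[7, 0, 0, 0, 0, 0]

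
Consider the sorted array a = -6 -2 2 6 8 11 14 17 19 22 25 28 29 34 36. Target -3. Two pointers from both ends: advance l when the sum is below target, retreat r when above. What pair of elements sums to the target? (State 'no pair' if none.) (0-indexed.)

no pair

[0,14] -6+36=30 >-3 → r--
[0,13] -6+34=28 >-3 → r--
[0,12] -6+29=23 >-3 → r--
[0,11] -6+28=22 >-3 → r--
[0,10] -6+25=19 >-3 → r--
[0,9] -6+22=16 >-3 → r--
[0,8] -6+19=13 >-3 → r--
[0,7] -6+17=11 >-3 → r--
[0,6] -6+14=8 >-3 → r--
[0,5] -6+11=5 >-3 → r--
[0,4] -6+8=2 >-3 → r--
[0,3] -6+6=0 >-3 → r--
[0,2] -6+2=-4 <-3 → l++
[1,2] -2+2=0 >-3 → r--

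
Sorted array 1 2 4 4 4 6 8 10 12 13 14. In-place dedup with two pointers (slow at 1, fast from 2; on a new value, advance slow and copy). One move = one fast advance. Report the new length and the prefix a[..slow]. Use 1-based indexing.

length 9; prefix = [1, 2, 4, 6, 8, 10, 12, 13, 14]

slow=1 fast=2: a[fast]=2≠a[slow]=1 write a[2]=2, slow++,fast++
slow=2 fast=3: a[fast]=4≠a[slow]=2 write a[3]=4, slow++,fast++
slow=3 fast=4: a[fast]=4=a[slow] dup, fast++
slow=3 fast=5: a[fast]=4=a[slow] dup, fast++
slow=3 fast=6: a[fast]=6≠a[slow]=4 write a[4]=6, slow++,fast++
slow=4 fast=7: a[fast]=8≠a[slow]=6 write a[5]=8, slow++,fast++
slow=5 fast=8: a[fast]=10≠a[slow]=8 write a[6]=10, slow++,fast++
slow=6 fast=9: a[fast]=12≠a[slow]=10 write a[7]=12, slow++,fast++
slow=7 fast=10: a[fast]=13≠a[slow]=12 write a[8]=13, slow++,fast++
slow=8 fast=11: a[fast]=14≠a[slow]=13 write a[9]=14, slow++,fast++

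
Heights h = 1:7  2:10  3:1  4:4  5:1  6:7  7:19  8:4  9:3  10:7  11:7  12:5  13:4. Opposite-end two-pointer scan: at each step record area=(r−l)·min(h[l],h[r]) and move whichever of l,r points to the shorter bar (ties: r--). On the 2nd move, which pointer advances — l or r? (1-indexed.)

l=1 r=13: min(7,4)*12=48 best=48 *, r--
l=1 r=12: min(7,5)*11=55 best=55 *, r--

r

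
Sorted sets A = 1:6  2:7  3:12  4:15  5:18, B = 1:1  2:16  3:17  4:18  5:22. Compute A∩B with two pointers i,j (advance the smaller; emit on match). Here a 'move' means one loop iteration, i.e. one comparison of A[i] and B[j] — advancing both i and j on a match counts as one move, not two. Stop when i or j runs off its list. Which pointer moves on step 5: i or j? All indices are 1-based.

i

[i=1,j=1] 6>1 → j++
[i=1,j=2] 6<16 → i++
[i=2,j=2] 7<16 → i++
[i=3,j=2] 12<16 → i++
[i=4,j=2] 15<16 → i++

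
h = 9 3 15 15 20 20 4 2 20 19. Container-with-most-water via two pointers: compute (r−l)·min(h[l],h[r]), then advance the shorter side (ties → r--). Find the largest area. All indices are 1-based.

max area = 105

[1,10] min(9,19)*9=81 best=81 * → l++
[2,10] min(3,19)*8=24 best=81 → l++
[3,10] min(15,19)*7=105 best=105 * → l++
[4,10] min(15,19)*6=90 best=105 → l++
[5,10] min(20,19)*5=95 best=105 → r--
[5,9] min(20,20)*4=80 best=105 → r--
[5,8] min(20,2)*3=6 best=105 → r--
[5,7] min(20,4)*2=8 best=105 → r--
[5,6] min(20,20)*1=20 best=105 → r--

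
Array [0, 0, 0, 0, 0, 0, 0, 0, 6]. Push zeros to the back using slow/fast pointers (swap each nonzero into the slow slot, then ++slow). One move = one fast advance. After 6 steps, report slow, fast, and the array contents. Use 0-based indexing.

slow=0 fast=0: a[fast]=0, fast++
slow=0 fast=1: a[fast]=0, fast++
slow=0 fast=2: a[fast]=0, fast++
slow=0 fast=3: a[fast]=0, fast++
slow=0 fast=4: a[fast]=0, fast++
slow=0 fast=5: a[fast]=0, fast++

slow=0, fast=6, a=[0, 0, 0, 0, 0, 0, 0, 0, 6]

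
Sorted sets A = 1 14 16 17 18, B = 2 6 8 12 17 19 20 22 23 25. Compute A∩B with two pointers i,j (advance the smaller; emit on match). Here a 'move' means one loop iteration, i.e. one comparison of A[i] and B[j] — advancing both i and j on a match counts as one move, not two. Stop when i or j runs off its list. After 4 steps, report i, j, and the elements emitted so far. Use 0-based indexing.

i=1, j=3, emitted=[]

i=0 j=0: 1<2, i++
i=1 j=0: 14>2, j++
i=1 j=1: 14>6, j++
i=1 j=2: 14>8, j++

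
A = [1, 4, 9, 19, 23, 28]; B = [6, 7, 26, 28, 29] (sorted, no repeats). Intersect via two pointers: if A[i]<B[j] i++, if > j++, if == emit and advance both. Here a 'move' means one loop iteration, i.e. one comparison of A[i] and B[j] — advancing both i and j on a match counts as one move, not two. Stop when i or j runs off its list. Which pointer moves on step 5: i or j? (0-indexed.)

i=0 j=0: 1<6, i++
i=1 j=0: 4<6, i++
i=2 j=0: 9>6, j++
i=2 j=1: 9>7, j++
i=2 j=2: 9<26, i++

i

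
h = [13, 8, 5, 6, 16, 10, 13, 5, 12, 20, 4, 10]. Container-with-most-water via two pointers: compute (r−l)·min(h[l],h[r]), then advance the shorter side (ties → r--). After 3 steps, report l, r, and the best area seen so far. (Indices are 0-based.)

[0,11] min(13,10)*11=110 best=110 * → r--
[0,10] min(13,4)*10=40 best=110 → r--
[0,9] min(13,20)*9=117 best=117 * → l++

l=1, r=9, best area=117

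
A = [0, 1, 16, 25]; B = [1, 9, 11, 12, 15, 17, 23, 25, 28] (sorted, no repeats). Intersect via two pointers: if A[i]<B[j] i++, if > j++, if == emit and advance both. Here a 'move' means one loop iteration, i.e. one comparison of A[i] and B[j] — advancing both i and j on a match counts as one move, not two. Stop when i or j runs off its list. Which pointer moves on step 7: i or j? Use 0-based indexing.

i

[i=0,j=0] 0<1 → i++
[i=1,j=0] 1==1 emit → i++,j++
[i=2,j=1] 16>9 → j++
[i=2,j=2] 16>11 → j++
[i=2,j=3] 16>12 → j++
[i=2,j=4] 16>15 → j++
[i=2,j=5] 16<17 → i++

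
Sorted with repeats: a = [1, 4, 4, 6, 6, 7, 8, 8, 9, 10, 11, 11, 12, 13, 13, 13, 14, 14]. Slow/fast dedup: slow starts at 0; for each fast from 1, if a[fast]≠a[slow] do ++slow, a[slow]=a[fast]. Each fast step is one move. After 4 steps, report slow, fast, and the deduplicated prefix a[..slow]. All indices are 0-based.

slow=0 fast=1: a[fast]=4≠a[slow]=1 write a[1]=4, slow++,fast++
slow=1 fast=2: a[fast]=4=a[slow] dup, fast++
slow=1 fast=3: a[fast]=6≠a[slow]=4 write a[2]=6, slow++,fast++
slow=2 fast=4: a[fast]=6=a[slow] dup, fast++

slow=2, fast=5, prefix=[1, 4, 6]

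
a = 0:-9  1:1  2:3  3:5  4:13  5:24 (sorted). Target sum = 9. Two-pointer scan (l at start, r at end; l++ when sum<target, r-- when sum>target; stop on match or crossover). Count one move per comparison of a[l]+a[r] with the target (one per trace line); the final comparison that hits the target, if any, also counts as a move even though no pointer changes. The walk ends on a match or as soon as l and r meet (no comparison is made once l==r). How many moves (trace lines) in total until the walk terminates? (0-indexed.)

5 moves

l=0 r=5: -9+24=15 >9, r--
l=0 r=4: -9+13=4 <9, l++
l=1 r=4: 1+13=14 >9, r--
l=1 r=3: 1+5=6 <9, l++
l=2 r=3: 3+5=8 <9, l++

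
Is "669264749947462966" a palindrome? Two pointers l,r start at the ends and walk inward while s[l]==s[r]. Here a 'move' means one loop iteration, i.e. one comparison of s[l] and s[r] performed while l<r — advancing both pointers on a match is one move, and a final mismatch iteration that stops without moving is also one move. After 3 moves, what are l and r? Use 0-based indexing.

l=3, r=14

[0,17] '6'=='6' → l++,r--
[1,16] '6'=='6' → l++,r--
[2,15] '9'=='9' → l++,r--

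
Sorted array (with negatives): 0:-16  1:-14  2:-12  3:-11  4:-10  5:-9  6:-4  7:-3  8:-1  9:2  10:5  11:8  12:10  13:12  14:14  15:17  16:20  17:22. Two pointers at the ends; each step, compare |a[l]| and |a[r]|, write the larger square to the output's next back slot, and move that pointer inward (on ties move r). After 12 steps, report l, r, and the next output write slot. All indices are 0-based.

l=6, r=11, next write slot=5

[0,17] |-16|<=|22| out[17]=484 → r--
[0,16] |-16|<=|20| out[16]=400 → r--
[0,15] |-16|<=|17| out[15]=289 → r--
[0,14] |-16|>|14| out[14]=256 → l++
[1,14] |-14|<=|14| out[13]=196 → r--
[1,13] |-14|>|12| out[12]=196 → l++
[2,13] |-12|<=|12| out[11]=144 → r--
[2,12] |-12|>|10| out[10]=144 → l++
[3,12] |-11|>|10| out[9]=121 → l++
[4,12] |-10|<=|10| out[8]=100 → r--
[4,11] |-10|>|8| out[7]=100 → l++
[5,11] |-9|>|8| out[6]=81 → l++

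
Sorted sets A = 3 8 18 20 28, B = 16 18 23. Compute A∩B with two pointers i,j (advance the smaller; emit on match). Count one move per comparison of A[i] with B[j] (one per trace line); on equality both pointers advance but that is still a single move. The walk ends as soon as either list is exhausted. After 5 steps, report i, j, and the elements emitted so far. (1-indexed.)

[i=1,j=1] 3<16 → i++
[i=2,j=1] 8<16 → i++
[i=3,j=1] 18>16 → j++
[i=3,j=2] 18==18 emit → i++,j++
[i=4,j=3] 20<23 → i++

i=5, j=3, emitted=[18]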